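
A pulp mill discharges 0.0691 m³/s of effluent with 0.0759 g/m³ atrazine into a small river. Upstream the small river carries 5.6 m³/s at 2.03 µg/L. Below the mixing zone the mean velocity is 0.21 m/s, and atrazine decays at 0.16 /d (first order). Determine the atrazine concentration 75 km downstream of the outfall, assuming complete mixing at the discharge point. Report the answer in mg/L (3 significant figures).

2.03 µg/L = 0.00203 mg/L.
After complete mixing, C₀ = (0.0691·0.0759 + 5.6·0.00203) / 5.669 = 0.00293 mg/L.
Travel time t = 7.5e+04 m / 0.21 m/s = 3.571e+05 s = 4.134 d.
C = 0.00293·exp(−0.16·4.134) = 0.00293·0.5161 = 0.001512 mg/L.

0.00151 mg/L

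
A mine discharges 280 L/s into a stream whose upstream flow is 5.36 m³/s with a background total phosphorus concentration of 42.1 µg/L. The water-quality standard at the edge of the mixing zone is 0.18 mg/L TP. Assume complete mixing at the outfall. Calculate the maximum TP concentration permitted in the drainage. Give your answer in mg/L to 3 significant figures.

280 L/s = 0.28 m³/s.
42.1 µg/L = 0.0421 mg/L.
Mass balance: 0.18·5.64 = 0.28·Cₑ + 5.36·0.0421.
Cₑ = (1.015 − 0.2257) / 0.28 = 2.82 mg/L.

2.82 mg/L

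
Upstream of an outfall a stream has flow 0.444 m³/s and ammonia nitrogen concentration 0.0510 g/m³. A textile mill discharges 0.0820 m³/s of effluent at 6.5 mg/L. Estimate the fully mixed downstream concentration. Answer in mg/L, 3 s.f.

1.06 mg/L

Flow-weighted mixing gives C = (0.082·6.5 + 0.444·0.051) / (0.082 + 0.444) = 0.5556/0.526 = 1.056 mg/L.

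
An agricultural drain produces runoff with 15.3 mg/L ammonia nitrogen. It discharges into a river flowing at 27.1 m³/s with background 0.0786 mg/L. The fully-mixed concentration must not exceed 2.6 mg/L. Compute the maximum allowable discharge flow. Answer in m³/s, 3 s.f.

5.38 m³/s

Mass balance at complete mixing: C_std·(Q_w + Q_r) = Q_w·C_e + Q_r·C_b.
Rearranging, Q_w = Q_r·(C_std − C_b)/(C_e − C_std) = 27.1·(2.6 − 0.0786) / (15.3 − 2.6) = 5.38 m³/s.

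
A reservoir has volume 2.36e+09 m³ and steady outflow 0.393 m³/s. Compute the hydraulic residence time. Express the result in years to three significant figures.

190 yr

Q = 0.393 m³/s × 3.156e+07 s/yr = 1.24e+07 m³/yr.
Hydraulic residence time τ = V/Q = 2.36e+09/1.24e+07 = 190.3 yr.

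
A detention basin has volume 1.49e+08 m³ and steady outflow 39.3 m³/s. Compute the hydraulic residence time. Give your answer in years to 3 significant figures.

0.120 yr

Q = 39.3 m³/s × 3.156e+07 s/yr = 1.24e+09 m³/yr.
Hydraulic residence time τ = V/Q = 1.49e+08/1.24e+09 = 0.1201 yr.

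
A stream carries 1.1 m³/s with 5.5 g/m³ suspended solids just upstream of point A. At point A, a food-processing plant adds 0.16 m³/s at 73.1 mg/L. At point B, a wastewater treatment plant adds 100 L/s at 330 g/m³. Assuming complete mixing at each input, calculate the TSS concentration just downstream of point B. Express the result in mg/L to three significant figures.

37.3 mg/L

After input A: C = (1.1·5.5 + 0.16·73.1) / 1.26 = 14.08 mg/L.
100 L/s = 0.1 m³/s.
After input B: C = (1.26·14.08 + 0.1·330) / 1.36 = 37.31 mg/L.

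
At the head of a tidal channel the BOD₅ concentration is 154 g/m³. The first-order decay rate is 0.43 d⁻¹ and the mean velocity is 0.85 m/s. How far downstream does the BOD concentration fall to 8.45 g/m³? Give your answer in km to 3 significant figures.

From C = C₀·e^(−kt), t = ln(C₀/C)/k = ln(154/8.45)/0.43 = 2.903/0.43 = 6.751 d.
Distance = v·t = 0.85 m/s × 5.833e+05 s = 4.958e+05 m = 495.8 km.

496 km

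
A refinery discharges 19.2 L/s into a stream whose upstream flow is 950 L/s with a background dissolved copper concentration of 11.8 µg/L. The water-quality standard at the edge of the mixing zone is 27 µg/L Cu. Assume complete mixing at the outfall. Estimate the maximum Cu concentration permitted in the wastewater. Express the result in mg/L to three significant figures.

0.779 mg/L

19.2 L/s = 0.0192 m³/s.
950 L/s = 0.95 m³/s.
11.8 µg/L = 0.0118 mg/L.
27 µg/L = 0.027 mg/L.
Mass balance: 0.027·0.9692 = 0.0192·Cₑ + 0.95·0.0118.
Cₑ = (0.02617 − 0.01121) / 0.0192 = 0.7791 mg/L.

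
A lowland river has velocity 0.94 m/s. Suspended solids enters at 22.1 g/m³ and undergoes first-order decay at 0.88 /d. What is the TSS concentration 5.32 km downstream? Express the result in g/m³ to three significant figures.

20.9 g/m³

Travel time t = 5.32 km / 0.94 m/s = 5320/0.94 = 5660 s = 0.0655 d.
First-order decay: C = 22.1·exp(−0.88·0.0655) = 22.1·0.944 = 20.86 g/m³.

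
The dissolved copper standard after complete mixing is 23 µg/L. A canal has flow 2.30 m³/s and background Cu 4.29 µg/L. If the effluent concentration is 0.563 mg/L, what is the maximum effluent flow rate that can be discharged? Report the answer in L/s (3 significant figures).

79.7 L/s

4.29 µg/L = 0.00429 mg/L.
23 µg/L = 0.023 mg/L.
Mass balance at complete mixing: C_std·(Q_w + Q_r) = Q_w·C_e + Q_r·C_b.
Rearranging, Q_w = Q_r·(C_std − C_b)/(C_e − C_std) = 2.30·(0.023 − 0.00429) / (0.563 − 0.023) = 0.07969 m³/s.
= 79.69 L/s.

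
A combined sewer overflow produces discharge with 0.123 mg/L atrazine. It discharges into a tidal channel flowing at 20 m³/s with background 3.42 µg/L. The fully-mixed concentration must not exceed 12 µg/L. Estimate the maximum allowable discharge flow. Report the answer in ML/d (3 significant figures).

3.42 µg/L = 0.00342 mg/L.
12 µg/L = 0.012 mg/L.
Mass balance at complete mixing: C_std·(Q_w + Q_r) = Q_w·C_e + Q_r·C_b.
Rearranging, Q_w = Q_r·(C_std − C_b)/(C_e − C_std) = 20·(0.012 − 0.00342) / (0.123 − 0.012) = 1.546 m³/s.
= 133.6 ML/d.

134 ML/d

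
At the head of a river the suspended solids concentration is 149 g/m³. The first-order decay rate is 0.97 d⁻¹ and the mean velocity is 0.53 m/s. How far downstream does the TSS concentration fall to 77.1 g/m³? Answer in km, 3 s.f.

31.1 km

From C = C₀·e^(−kt), t = ln(C₀/C)/k = ln(149/77.1)/0.97 = 0.6588/0.97 = 0.6792 d.
Distance = v·t = 0.53 m/s × 5.868e+04 s = 3.11e+04 m = 31.1 km.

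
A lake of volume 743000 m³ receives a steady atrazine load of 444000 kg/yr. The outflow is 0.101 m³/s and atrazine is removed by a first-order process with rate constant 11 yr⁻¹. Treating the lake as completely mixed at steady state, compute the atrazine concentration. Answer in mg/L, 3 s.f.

Outflow Q = 0.101 m³/s × 3.156e+07 s/yr = 3.187e+06 m³/yr.
Steady-state CSTR mass balance: W = Q·C + k·V·C, so C = W/(Q + kV).
Q + kV = 3.187e+06 + 11·743000 = 1.136e+07 m³/yr.
C = 444000/1.136e+07 = 0.03908 kg/m³ = 39.08 mg/L.

39.1 mg/L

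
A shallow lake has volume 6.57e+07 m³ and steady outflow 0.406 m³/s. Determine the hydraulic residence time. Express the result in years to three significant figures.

Q = 0.406 m³/s × 3.156e+07 s/yr = 1.281e+07 m³/yr.
Hydraulic residence time τ = V/Q = 6.57e+07/1.281e+07 = 5.128 yr.

5.13 yr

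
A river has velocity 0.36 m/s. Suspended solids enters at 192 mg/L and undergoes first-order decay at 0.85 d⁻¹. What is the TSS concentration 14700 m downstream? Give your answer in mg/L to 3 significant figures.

Travel time t = 14700 m / 0.36 m/s = 1.47e+04/0.36 = 4.083e+04 s = 0.4726 d.
First-order decay: C = 192·exp(−0.85·0.4726) = 192·0.6692 = 128.5 mg/L.

128 mg/L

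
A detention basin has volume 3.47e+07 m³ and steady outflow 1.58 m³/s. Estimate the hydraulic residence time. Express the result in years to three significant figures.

0.696 yr

Q = 1.58 m³/s × 3.156e+07 s/yr = 4.986e+07 m³/yr.
Hydraulic residence time τ = V/Q = 3.47e+07/4.986e+07 = 0.6959 yr.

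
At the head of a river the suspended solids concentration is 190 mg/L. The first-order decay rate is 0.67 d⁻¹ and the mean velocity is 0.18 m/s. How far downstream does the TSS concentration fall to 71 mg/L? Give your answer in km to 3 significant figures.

From C = C₀·e^(−kt), t = ln(C₀/C)/k = ln(190/71)/0.67 = 0.9843/0.67 = 1.469 d.
Distance = v·t = 0.18 m/s × 1.269e+05 s = 2.285e+04 m = 22.85 km.

22.8 km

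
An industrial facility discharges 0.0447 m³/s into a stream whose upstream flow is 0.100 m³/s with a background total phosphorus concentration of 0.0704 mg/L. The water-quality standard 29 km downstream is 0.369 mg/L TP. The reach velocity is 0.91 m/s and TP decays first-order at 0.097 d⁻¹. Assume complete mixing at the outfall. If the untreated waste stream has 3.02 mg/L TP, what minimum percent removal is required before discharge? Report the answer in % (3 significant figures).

64.2 %

Travel time to the compliance point: t = 2.9e+04/0.91 = 3.187e+04 s = 0.3688 d; decay factor exp(−0.097·0.3688) = 0.9649.
So the concentration just after mixing may be at most 0.369/0.9649 = 0.3824 mg/L.
Mass balance: 0.3824·0.1447 = 0.0447·Cₑ + 0.1·0.0704.
Cₑ = (0.05534 − 0.00704) / 0.0447 = 1.081 mg/L.
Required removal = 1 − 1.081/3.02 = 64.22 %.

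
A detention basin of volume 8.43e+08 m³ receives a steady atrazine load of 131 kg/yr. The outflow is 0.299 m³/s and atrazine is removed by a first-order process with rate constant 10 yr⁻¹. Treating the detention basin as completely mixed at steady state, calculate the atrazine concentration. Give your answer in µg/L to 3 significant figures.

Outflow Q = 0.299 m³/s × 3.156e+07 s/yr = 9.436e+06 m³/yr.
Steady-state CSTR mass balance: W = Q·C + k·V·C, so C = W/(Q + kV).
Q + kV = 9.436e+06 + 10·8.43e+08 = 8.439e+09 m³/yr.
C = 131/8.439e+09 = 1.552e-08 kg/m³ = 1.552e-05 mg/L = 0.01552 µg/L.

0.0155 µg/L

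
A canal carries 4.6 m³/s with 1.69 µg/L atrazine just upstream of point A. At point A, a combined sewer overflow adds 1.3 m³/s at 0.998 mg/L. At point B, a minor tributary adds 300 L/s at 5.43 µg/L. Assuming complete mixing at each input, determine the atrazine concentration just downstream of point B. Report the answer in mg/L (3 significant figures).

0.211 mg/L

1.69 µg/L = 0.00169 mg/L.
After input A: C = (4.6·0.00169 + 1.3·0.998) / 5.9 = 0.2212 mg/L.
300 L/s = 0.3 m³/s.
5.43 µg/L = 0.00543 mg/L.
After input B: C = (5.9·0.2212 + 0.3·0.00543) / 6.2 = 0.2108 mg/L.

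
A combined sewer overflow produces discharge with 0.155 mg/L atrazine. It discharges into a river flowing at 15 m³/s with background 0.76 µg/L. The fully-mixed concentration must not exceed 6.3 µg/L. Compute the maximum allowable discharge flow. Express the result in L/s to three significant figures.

559 L/s

0.76 µg/L = 0.00076 mg/L.
6.3 µg/L = 0.0063 mg/L.
Mass balance at complete mixing: C_std·(Q_w + Q_r) = Q_w·C_e + Q_r·C_b.
Rearranging, Q_w = Q_r·(C_std − C_b)/(C_e − C_std) = 15·(0.0063 − 0.00076) / (0.155 − 0.0063) = 0.5588 m³/s.
= 558.8 L/s.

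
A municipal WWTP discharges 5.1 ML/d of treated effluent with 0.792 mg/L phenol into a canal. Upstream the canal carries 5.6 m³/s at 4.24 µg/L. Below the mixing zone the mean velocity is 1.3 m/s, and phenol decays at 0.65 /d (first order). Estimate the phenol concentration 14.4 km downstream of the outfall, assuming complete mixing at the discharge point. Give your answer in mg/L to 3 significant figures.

0.0115 mg/L

5.1 ML/d = 0.05903 m³/s.
4.24 µg/L = 0.00424 mg/L.
After complete mixing, C₀ = (0.05903·0.792 + 5.6·0.00424) / 5.659 = 0.01246 mg/L.
Travel time t = 1.44e+04 m / 1.3 m/s = 1.108e+04 s = 0.1282 d.
C = 0.01246·exp(−0.65·0.1282) = 0.01246·0.92 = 0.01146 mg/L.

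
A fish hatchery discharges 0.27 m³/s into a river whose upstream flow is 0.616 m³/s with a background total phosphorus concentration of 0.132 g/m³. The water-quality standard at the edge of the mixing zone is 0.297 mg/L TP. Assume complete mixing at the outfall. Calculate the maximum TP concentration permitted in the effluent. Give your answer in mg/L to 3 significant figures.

Mass balance: 0.297·0.886 = 0.27·Cₑ + 0.616·0.132.
Cₑ = (0.2631 − 0.08131) / 0.27 = 0.6734 mg/L.

0.673 mg/L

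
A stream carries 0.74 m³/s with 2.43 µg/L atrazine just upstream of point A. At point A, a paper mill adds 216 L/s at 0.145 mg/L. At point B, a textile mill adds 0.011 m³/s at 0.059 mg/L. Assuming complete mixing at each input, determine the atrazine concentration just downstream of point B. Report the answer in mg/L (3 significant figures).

0.0349 mg/L

2.43 µg/L = 0.00243 mg/L.
216 L/s = 0.216 m³/s.
After input A: C = (0.74·0.00243 + 0.216·0.145) / 0.956 = 0.03464 mg/L.
After input B: C = (0.956·0.03464 + 0.011·0.059) / 0.967 = 0.03492 mg/L.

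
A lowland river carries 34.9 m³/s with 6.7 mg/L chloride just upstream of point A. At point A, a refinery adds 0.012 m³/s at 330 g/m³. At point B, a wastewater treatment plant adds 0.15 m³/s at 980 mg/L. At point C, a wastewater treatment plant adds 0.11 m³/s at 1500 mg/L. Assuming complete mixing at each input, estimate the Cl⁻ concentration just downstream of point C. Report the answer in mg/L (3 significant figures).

15.6 mg/L

After input A: C = (34.9·6.7 + 0.012·330) / 34.91 = 6.811 mg/L.
After input B: C = (34.91·6.811 + 0.15·980) / 35.06 = 10.97 mg/L.
After input C: C = (35.06·10.97 + 0.11·1500) / 35.17 = 15.63 mg/L.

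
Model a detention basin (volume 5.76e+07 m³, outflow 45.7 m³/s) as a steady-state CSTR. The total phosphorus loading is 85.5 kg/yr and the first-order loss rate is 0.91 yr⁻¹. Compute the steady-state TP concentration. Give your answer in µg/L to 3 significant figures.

0.0572 µg/L

Outflow Q = 45.7 m³/s × 3.156e+07 s/yr = 1.442e+09 m³/yr.
Steady-state CSTR mass balance: W = Q·C + k·V·C, so C = W/(Q + kV).
Q + kV = 1.442e+09 + 0.91·5.76e+07 = 1.495e+09 m³/yr.
C = 85.5/1.495e+09 = 5.721e-08 kg/m³ = 5.721e-05 mg/L = 0.05721 µg/L.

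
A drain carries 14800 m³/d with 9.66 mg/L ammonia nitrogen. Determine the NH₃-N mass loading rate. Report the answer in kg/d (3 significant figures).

14800 m³/d = 0.1713 m³/s.
Mass flux = Q·C = 0.1713 m³/s × 9.66 g/m³ = 1.655 g/s.
= 1.655 g/s × 86.4 = 143 kg/d.

143 kg/d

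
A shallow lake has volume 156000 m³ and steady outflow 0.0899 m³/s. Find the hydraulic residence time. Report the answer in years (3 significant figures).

0.0550 yr

Q = 0.0899 m³/s × 3.156e+07 s/yr = 2.837e+06 m³/yr.
Hydraulic residence time τ = V/Q = 156000/2.837e+06 = 0.05499 yr.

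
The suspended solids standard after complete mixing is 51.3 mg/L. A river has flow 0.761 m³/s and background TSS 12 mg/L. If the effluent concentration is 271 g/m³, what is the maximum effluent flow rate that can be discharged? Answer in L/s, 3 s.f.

Mass balance at complete mixing: C_std·(Q_w + Q_r) = Q_w·C_e + Q_r·C_b.
Rearranging, Q_w = Q_r·(C_std − C_b)/(C_e − C_std) = 0.761·(51.3 − 12) / (271 − 51.3) = 0.1361 m³/s.
= 136.1 L/s.

136 L/s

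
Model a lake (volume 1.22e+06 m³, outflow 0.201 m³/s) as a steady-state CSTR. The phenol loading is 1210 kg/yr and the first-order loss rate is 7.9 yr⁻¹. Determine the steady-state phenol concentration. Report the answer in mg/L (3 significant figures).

Outflow Q = 0.201 m³/s × 3.156e+07 s/yr = 6.343e+06 m³/yr.
Steady-state CSTR mass balance: W = Q·C + k·V·C, so C = W/(Q + kV).
Q + kV = 6.343e+06 + 7.9·1.22e+06 = 1.598e+07 m³/yr.
C = 1210/1.598e+07 = 7.571e-05 kg/m³ = 0.07571 mg/L.

0.0757 mg/L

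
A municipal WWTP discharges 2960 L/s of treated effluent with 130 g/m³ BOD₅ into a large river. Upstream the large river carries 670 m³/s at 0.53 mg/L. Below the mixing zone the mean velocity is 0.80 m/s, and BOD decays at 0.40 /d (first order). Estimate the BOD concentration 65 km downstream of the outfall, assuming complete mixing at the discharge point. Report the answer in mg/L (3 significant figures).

2960 L/s = 2.96 m³/s.
After complete mixing, C₀ = (2.96·130 + 670·0.53) / 673 = 1.099 mg/L.
Travel time t = 6.5e+04 m / 0.80 m/s = 8.125e+04 s = 0.9404 d.
C = 1.099·exp(−0.40·0.9404) = 1.099·0.6865 = 0.7548 mg/L.

0.755 mg/L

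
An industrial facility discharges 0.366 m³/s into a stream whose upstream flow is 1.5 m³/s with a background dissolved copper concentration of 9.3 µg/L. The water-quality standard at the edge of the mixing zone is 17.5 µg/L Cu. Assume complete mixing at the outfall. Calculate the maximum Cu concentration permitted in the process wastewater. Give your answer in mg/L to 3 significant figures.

9.3 µg/L = 0.0093 mg/L.
17.5 µg/L = 0.0175 mg/L.
Mass balance: 0.0175·1.866 = 0.366·Cₑ + 1.5·0.0093.
Cₑ = (0.03266 − 0.01395) / 0.366 = 0.05111 mg/L.

0.0511 mg/L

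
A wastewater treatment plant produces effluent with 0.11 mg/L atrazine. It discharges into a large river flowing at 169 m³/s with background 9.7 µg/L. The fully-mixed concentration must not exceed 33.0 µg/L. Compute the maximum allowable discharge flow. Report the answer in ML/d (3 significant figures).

4420 ML/d

9.7 µg/L = 0.0097 mg/L.
33.0 µg/L = 0.033 mg/L.
Mass balance at complete mixing: C_std·(Q_w + Q_r) = Q_w·C_e + Q_r·C_b.
Rearranging, Q_w = Q_r·(C_std − C_b)/(C_e − C_std) = 169·(0.033 − 0.0097) / (0.11 − 0.033) = 51.14 m³/s.
= 4418 ML/d.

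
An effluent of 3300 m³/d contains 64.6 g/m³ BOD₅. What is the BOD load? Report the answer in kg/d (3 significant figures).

3300 m³/d = 0.03819 m³/s.
Mass flux = Q·C = 0.03819 m³/s × 64.6 g/m³ = 2.467 g/s.
= 2.467 g/s × 86.4 = 213.2 kg/d.

213 kg/d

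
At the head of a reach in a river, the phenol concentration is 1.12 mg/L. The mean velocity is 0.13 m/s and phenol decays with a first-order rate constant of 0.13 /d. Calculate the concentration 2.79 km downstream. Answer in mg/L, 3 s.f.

1.08 mg/L

Travel time t = 2.79 km / 0.13 m/s = 2790/0.13 = 2.146e+04 s = 0.2484 d.
First-order decay: C = 1.12·exp(−0.13·0.2484) = 1.12·0.9682 = 1.084 mg/L.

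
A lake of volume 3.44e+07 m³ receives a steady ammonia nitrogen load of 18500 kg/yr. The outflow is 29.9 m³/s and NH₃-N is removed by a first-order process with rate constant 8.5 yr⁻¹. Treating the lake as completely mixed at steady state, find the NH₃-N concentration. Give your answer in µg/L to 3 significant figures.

15.0 µg/L

Outflow Q = 29.9 m³/s × 3.156e+07 s/yr = 9.436e+08 m³/yr.
Steady-state CSTR mass balance: W = Q·C + k·V·C, so C = W/(Q + kV).
Q + kV = 9.436e+08 + 8.5·3.44e+07 = 1.236e+09 m³/yr.
C = 18500/1.236e+09 = 1.497e-05 kg/m³ = 0.01497 mg/L = 14.97 µg/L.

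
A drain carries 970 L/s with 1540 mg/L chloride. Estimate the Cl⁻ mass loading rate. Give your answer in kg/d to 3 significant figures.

129000 kg/d

970 L/s = 0.97 m³/s.
Mass flux = Q·C = 0.97 m³/s × 1540 g/m³ = 1494 g/s.
= 1494 g/s × 86.4 = 1.291e+05 kg/d.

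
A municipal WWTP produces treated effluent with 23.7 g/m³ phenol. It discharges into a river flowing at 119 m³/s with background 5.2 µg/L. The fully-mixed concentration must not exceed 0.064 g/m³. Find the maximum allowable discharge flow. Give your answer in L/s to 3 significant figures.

5.2 µg/L = 0.0052 mg/L.
Mass balance at complete mixing: C_std·(Q_w + Q_r) = Q_w·C_e + Q_r·C_b.
Rearranging, Q_w = Q_r·(C_std − C_b)/(C_e − C_std) = 119·(0.064 − 0.0052) / (23.7 − 0.064) = 0.296 m³/s.
= 296 L/s.

296 L/s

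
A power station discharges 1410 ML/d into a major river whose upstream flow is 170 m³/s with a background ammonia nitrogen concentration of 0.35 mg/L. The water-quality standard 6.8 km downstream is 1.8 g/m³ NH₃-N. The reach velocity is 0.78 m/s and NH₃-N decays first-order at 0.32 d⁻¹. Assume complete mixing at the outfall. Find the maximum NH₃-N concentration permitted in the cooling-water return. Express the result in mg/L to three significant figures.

17.6 mg/L

1410 ML/d = 16.32 m³/s.
Travel time to the compliance point: t = 6800/0.78 = 8718 s = 0.1009 d; decay factor exp(−0.32·0.1009) = 0.9682.
So the concentration just after mixing may be at most 1.8/0.9682 = 1.859 mg/L.
Mass balance: 1.859·186.3 = 16.32·Cₑ + 170·0.35.
Cₑ = (346.4 − 59.5) / 16.32 = 17.58 mg/L.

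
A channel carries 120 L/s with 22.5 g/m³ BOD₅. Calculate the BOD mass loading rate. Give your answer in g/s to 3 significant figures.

2.70 g/s

120 L/s = 0.12 m³/s.
Mass flux = Q·C = 0.12 m³/s × 22.5 g/m³ = 2.7 g/s.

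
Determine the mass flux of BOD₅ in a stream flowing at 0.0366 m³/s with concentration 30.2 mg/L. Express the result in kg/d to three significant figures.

95.5 kg/d

Mass flux = Q·C = 0.0366 m³/s × 30.2 g/m³ = 1.105 g/s.
= 1.105 g/s × 86.4 = 95.5 kg/d.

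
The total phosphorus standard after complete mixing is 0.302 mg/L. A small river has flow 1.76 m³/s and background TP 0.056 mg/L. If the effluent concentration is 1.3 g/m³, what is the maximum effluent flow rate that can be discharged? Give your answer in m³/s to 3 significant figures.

Mass balance at complete mixing: C_std·(Q_w + Q_r) = Q_w·C_e + Q_r·C_b.
Rearranging, Q_w = Q_r·(C_std − C_b)/(C_e − C_std) = 1.76·(0.302 − 0.056) / (1.3 − 0.302) = 0.4338 m³/s.

0.434 m³/s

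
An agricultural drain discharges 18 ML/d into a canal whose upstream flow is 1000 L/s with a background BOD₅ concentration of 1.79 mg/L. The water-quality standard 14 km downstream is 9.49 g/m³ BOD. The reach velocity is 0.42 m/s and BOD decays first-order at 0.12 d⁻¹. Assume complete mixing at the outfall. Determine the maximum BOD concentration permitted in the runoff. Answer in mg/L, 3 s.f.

18 ML/d = 0.2083 m³/s.
1000 L/s = 1 m³/s.
Travel time to the compliance point: t = 1.4e+04/0.42 = 3.333e+04 s = 0.3858 d; decay factor exp(−0.12·0.3858) = 0.9548.
So the concentration just after mixing may be at most 9.49/0.9548 = 9.94 mg/L.
Mass balance: 9.94·1.208 = 0.2083·Cₑ + 1·1.79.
Cₑ = (12.01 − 1.79) / 0.2083 = 49.06 mg/L.

49.1 mg/L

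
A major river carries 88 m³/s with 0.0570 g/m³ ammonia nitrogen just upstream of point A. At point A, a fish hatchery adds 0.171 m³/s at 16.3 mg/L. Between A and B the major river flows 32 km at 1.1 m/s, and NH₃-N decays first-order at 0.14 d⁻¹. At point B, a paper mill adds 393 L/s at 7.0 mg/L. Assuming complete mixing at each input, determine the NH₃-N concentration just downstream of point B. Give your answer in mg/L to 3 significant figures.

After input A: C = (88·0.057 + 0.171·16.3) / 88.17 = 0.0885 mg/L.
Over the 32 km reach to input B (t = 2.909e+04 s = 0.3367 d), decay gives C = 0.0885·exp(−0.14·0.3367) = 0.08443 mg/L.
393 L/s = 0.393 m³/s.
After input B: C = (88.17·0.08443 + 0.393·7) / 88.56 = 0.1151 mg/L.

0.115 mg/L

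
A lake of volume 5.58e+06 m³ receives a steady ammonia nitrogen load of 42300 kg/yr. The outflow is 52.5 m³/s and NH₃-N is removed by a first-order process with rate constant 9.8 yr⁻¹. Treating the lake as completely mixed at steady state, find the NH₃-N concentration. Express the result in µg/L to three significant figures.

Outflow Q = 52.5 m³/s × 3.156e+07 s/yr = 1.657e+09 m³/yr.
Steady-state CSTR mass balance: W = Q·C + k·V·C, so C = W/(Q + kV).
Q + kV = 1.657e+09 + 9.8·5.58e+06 = 1.711e+09 m³/yr.
C = 42300/1.711e+09 = 2.472e-05 kg/m³ = 0.02472 mg/L = 24.72 µg/L.

24.7 µg/L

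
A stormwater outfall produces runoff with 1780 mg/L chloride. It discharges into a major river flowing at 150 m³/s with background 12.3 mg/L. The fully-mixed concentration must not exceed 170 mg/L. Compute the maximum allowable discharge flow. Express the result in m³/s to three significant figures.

14.7 m³/s

Mass balance at complete mixing: C_std·(Q_w + Q_r) = Q_w·C_e + Q_r·C_b.
Rearranging, Q_w = Q_r·(C_std − C_b)/(C_e − C_std) = 150·(170 − 12.3) / (1780 − 170) = 14.69 m³/s.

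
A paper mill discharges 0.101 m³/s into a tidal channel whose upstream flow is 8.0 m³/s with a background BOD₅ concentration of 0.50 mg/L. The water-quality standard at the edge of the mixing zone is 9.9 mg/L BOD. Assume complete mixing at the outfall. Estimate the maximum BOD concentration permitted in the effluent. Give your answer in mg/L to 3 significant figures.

Mass balance: 9.9·8.101 = 0.101·Cₑ + 8·0.5.
Cₑ = (80.2 − 4) / 0.101 = 754.5 mg/L.

754 mg/L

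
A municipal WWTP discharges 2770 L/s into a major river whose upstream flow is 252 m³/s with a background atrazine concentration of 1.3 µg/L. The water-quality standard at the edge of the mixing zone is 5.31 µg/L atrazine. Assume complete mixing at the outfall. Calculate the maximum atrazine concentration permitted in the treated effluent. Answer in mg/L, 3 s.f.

0.370 mg/L

2770 L/s = 2.77 m³/s.
1.3 µg/L = 0.0013 mg/L.
5.31 µg/L = 0.00531 mg/L.
Mass balance: 0.00531·254.8 = 2.77·Cₑ + 252·0.0013.
Cₑ = (1.353 − 0.3276) / 2.77 = 0.3701 mg/L.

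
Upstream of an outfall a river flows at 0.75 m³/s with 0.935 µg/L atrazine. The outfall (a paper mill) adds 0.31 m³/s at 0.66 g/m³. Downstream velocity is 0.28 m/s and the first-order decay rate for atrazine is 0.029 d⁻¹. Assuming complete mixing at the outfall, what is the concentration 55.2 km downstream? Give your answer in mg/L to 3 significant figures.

0.181 mg/L

0.935 µg/L = 0.000935 mg/L.
After complete mixing, C₀ = (0.31·0.66 + 0.75·0.000935) / 1.06 = 0.1937 mg/L.
Travel time t = 5.52e+04 m / 0.28 m/s = 1.971e+05 s = 2.282 d.
C = 0.1937·exp(−0.029·2.282) = 0.1937·0.936 = 0.1813 mg/L.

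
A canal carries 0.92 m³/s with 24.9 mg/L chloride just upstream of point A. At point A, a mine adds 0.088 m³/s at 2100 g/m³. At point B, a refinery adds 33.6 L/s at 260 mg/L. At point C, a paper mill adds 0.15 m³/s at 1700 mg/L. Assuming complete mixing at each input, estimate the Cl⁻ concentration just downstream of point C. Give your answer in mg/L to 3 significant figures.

After input A: C = (0.92·24.9 + 0.088·2100) / 1.008 = 206.1 mg/L.
33.6 L/s = 0.0336 m³/s.
After input B: C = (1.008·206.1 + 0.0336·260) / 1.042 = 207.8 mg/L.
After input C: C = (1.042·207.8 + 0.15·1700) / 1.192 = 395.6 mg/L.

396 mg/L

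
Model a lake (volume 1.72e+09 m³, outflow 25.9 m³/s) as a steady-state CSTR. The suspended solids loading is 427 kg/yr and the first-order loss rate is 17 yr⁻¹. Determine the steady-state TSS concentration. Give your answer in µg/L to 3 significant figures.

Outflow Q = 25.9 m³/s × 3.156e+07 s/yr = 8.173e+08 m³/yr.
Steady-state CSTR mass balance: W = Q·C + k·V·C, so C = W/(Q + kV).
Q + kV = 8.173e+08 + 17·1.72e+09 = 3.006e+10 m³/yr.
C = 427/3.006e+10 = 1.421e-08 kg/m³ = 1.421e-05 mg/L = 0.01421 µg/L.

0.0142 µg/L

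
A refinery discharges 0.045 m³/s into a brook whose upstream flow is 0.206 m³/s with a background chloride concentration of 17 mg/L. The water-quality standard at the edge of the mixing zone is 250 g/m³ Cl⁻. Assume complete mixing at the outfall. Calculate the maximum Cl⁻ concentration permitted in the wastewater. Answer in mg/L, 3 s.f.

1320 mg/L

Mass balance: 250·0.251 = 0.045·Cₑ + 0.206·17.
Cₑ = (62.75 − 3.502) / 0.045 = 1317 mg/L.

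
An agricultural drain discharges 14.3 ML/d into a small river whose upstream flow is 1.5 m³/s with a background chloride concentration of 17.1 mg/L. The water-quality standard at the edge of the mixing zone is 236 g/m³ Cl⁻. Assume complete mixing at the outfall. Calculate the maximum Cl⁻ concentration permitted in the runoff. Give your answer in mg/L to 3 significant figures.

2220 mg/L

14.3 ML/d = 0.1655 m³/s.
Mass balance: 236·1.666 = 0.1655·Cₑ + 1.5·17.1.
Cₑ = (393.1 − 25.65) / 0.1655 = 2220 mg/L.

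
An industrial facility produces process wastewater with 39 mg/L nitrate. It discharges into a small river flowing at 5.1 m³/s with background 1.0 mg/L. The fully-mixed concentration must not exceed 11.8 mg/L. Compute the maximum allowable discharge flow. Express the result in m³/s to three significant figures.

2.02 m³/s

Mass balance at complete mixing: C_std·(Q_w + Q_r) = Q_w·C_e + Q_r·C_b.
Rearranging, Q_w = Q_r·(C_std − C_b)/(C_e − C_std) = 5.1·(11.8 − 1) / (39 − 11.8) = 2.025 m³/s.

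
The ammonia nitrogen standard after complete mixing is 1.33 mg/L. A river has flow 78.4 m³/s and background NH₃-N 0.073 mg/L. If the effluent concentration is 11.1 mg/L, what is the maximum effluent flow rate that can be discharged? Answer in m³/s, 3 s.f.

10.1 m³/s

Mass balance at complete mixing: C_std·(Q_w + Q_r) = Q_w·C_e + Q_r·C_b.
Rearranging, Q_w = Q_r·(C_std − C_b)/(C_e − C_std) = 78.4·(1.33 − 0.073) / (11.1 − 1.33) = 10.09 m³/s.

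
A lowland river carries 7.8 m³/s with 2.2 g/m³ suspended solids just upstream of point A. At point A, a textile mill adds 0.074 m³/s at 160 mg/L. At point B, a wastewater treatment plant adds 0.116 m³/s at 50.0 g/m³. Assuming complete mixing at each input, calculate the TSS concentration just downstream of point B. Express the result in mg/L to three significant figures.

4.36 mg/L

After input A: C = (7.8·2.2 + 0.074·160) / 7.874 = 3.683 mg/L.
After input B: C = (7.874·3.683 + 0.116·50) / 7.99 = 4.355 mg/L.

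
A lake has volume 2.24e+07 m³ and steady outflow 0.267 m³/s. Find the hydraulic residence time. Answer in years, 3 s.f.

2.66 yr

Q = 0.267 m³/s × 3.156e+07 s/yr = 8.426e+06 m³/yr.
Hydraulic residence time τ = V/Q = 2.24e+07/8.426e+06 = 2.658 yr.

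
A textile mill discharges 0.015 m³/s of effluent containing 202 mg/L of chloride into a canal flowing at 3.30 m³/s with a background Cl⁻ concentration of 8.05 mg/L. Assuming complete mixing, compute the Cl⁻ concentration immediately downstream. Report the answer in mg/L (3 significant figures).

8.93 mg/L

By mass balance at complete mixing, C = (0.015·202 + 3.3·8.05) / (0.015 + 3.3) = 29.6/3.315 = 8.928 mg/L.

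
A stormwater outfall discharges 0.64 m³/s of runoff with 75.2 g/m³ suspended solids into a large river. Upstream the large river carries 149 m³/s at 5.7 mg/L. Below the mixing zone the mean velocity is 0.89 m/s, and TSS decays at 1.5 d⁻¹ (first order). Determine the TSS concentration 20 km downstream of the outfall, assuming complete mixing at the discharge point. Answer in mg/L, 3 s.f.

After complete mixing, C₀ = (0.64·75.2 + 149·5.7) / 149.6 = 5.997 mg/L.
Travel time t = 2e+04 m / 0.89 m/s = 2.247e+04 s = 0.2601 d.
C = 5.997·exp(−1.5·0.2601) = 5.997·0.677 = 4.06 mg/L.

4.06 mg/L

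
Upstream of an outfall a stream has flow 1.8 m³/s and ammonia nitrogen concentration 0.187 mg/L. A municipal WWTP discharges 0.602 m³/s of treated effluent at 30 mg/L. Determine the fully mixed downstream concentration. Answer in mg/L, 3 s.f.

Flow-weighted mixing gives C = (0.602·30 + 1.8·0.187) / (0.602 + 1.8) = 18.4/2.402 = 7.659 mg/L.

7.66 mg/L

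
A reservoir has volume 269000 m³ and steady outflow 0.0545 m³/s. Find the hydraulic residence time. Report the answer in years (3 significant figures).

Q = 0.0545 m³/s × 3.156e+07 s/yr = 1.72e+06 m³/yr.
Hydraulic residence time τ = V/Q = 269000/1.72e+06 = 0.1564 yr.

0.156 yr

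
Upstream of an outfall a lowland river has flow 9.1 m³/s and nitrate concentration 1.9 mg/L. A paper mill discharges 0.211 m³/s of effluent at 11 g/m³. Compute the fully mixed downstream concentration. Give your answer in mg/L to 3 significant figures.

2.11 mg/L

Flow-weighted mixing gives C = (0.211·11 + 9.1·1.9) / (0.211 + 9.1) = 19.61/9.311 = 2.106 mg/L.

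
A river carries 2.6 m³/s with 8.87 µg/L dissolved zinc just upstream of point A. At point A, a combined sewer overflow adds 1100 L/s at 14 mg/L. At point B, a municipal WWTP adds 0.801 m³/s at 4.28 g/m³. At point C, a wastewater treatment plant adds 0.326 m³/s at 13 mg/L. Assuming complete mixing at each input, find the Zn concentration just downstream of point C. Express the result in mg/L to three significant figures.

4.78 mg/L

8.87 µg/L = 0.00887 mg/L.
1100 L/s = 1.1 m³/s.
After input A: C = (2.6·0.00887 + 1.1·14) / 3.7 = 4.168 mg/L.
After input B: C = (3.7·4.168 + 0.801·4.28) / 4.501 = 4.188 mg/L.
After input C: C = (4.501·4.188 + 0.326·13) / 4.827 = 4.783 mg/L.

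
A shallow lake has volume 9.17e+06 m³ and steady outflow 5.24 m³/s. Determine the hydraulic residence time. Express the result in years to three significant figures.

Q = 5.24 m³/s × 3.156e+07 s/yr = 1.654e+08 m³/yr.
Hydraulic residence time τ = V/Q = 9.17e+06/1.654e+08 = 0.05545 yr.

0.0555 yr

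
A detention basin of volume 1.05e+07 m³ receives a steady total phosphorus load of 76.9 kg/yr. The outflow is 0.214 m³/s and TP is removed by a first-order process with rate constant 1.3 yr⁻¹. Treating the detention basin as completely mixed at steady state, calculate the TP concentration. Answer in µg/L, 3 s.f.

Outflow Q = 0.214 m³/s × 3.156e+07 s/yr = 6.753e+06 m³/yr.
Steady-state CSTR mass balance: W = Q·C + k·V·C, so C = W/(Q + kV).
Q + kV = 6.753e+06 + 1.3·1.05e+07 = 2.04e+07 m³/yr.
C = 76.9/2.04e+07 = 3.769e-06 kg/m³ = 0.003769 mg/L = 3.769 µg/L.

3.77 µg/L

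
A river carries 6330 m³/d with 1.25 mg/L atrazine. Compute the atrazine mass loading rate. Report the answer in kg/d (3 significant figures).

6330 m³/d = 0.07326 m³/s.
Mass flux = Q·C = 0.07326 m³/s × 1.25 g/m³ = 0.09158 g/s.
= 0.09158 g/s × 86.4 = 7.912 kg/d.

7.91 kg/d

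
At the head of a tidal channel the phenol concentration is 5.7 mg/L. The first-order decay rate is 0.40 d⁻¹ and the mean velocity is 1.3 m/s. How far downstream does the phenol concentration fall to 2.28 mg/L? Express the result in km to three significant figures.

From C = C₀·e^(−kt), t = ln(C₀/C)/k = ln(5.7/2.28)/0.40 = 0.9163/0.40 = 2.291 d.
Distance = v·t = 1.3 m/s × 1.979e+05 s = 2.573e+05 m = 257.3 km.

257 km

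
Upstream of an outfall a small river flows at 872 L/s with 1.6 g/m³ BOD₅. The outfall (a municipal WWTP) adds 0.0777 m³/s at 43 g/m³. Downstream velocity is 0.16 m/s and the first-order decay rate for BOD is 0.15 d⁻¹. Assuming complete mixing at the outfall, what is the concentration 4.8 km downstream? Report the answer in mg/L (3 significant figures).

4.73 mg/L

872 L/s = 0.872 m³/s.
After complete mixing, C₀ = (0.0777·43 + 0.872·1.6) / 0.9497 = 4.987 mg/L.
Travel time t = 4800 m / 0.16 m/s = 3e+04 s = 0.3472 d.
C = 4.987·exp(−0.15·0.3472) = 4.987·0.9492 = 4.734 mg/L.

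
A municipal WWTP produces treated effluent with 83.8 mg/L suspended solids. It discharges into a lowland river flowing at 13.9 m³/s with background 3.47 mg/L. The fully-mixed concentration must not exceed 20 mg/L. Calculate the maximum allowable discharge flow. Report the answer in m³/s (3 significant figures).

Mass balance at complete mixing: C_std·(Q_w + Q_r) = Q_w·C_e + Q_r·C_b.
Rearranging, Q_w = Q_r·(C_std − C_b)/(C_e − C_std) = 13.9·(20 − 3.47) / (83.8 − 20) = 3.601 m³/s.

3.60 m³/s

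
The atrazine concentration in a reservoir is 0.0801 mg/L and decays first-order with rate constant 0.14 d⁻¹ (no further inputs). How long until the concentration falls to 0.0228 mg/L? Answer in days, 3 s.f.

8.98 d

t = ln(C₀/C)/k = ln(0.0801/0.0228)/0.14 = 1.257/0.14 = 8.975 d.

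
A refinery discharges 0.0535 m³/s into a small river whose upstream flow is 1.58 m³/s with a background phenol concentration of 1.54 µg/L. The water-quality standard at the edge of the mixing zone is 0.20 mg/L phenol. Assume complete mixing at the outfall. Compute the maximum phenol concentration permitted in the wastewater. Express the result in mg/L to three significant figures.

6.06 mg/L

1.54 µg/L = 0.00154 mg/L.
Mass balance: 0.2·1.634 = 0.0535·Cₑ + 1.58·0.00154.
Cₑ = (0.3267 − 0.002433) / 0.0535 = 6.061 mg/L.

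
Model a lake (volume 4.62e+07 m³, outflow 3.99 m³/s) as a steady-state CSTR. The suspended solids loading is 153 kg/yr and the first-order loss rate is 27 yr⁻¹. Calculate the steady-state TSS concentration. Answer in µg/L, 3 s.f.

0.111 µg/L

Outflow Q = 3.99 m³/s × 3.156e+07 s/yr = 1.259e+08 m³/yr.
Steady-state CSTR mass balance: W = Q·C + k·V·C, so C = W/(Q + kV).
Q + kV = 1.259e+08 + 27·4.62e+07 = 1.373e+09 m³/yr.
C = 153/1.373e+09 = 1.114e-07 kg/m³ = 0.0001114 mg/L = 0.1114 µg/L.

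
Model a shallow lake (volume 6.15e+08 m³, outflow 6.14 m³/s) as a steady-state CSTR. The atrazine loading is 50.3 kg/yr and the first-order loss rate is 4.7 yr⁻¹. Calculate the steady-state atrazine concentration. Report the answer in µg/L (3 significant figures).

0.0163 µg/L

Outflow Q = 6.14 m³/s × 3.156e+07 s/yr = 1.938e+08 m³/yr.
Steady-state CSTR mass balance: W = Q·C + k·V·C, so C = W/(Q + kV).
Q + kV = 1.938e+08 + 4.7·6.15e+08 = 3.084e+09 m³/yr.
C = 50.3/3.084e+09 = 1.631e-08 kg/m³ = 1.631e-05 mg/L = 0.01631 µg/L.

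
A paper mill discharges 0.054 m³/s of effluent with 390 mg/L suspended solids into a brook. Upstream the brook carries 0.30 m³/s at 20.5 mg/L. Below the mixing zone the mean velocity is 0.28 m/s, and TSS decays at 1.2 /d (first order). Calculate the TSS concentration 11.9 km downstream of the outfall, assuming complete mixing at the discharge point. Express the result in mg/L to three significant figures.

42.6 mg/L

After complete mixing, C₀ = (0.054·390 + 0.3·20.5) / 0.354 = 76.86 mg/L.
Travel time t = 1.19e+04 m / 0.28 m/s = 4.25e+04 s = 0.4919 d.
C = 76.86·exp(−1.2·0.4919) = 76.86·0.5542 = 42.6 mg/L.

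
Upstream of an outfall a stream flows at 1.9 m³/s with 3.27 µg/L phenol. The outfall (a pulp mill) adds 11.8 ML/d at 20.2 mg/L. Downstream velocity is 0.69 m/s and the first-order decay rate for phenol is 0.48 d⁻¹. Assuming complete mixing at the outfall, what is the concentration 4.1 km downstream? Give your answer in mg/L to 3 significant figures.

1.31 mg/L

11.8 ML/d = 0.1366 m³/s.
3.27 µg/L = 0.00327 mg/L.
After complete mixing, C₀ = (0.1366·20.2 + 1.9·0.00327) / 2.037 = 1.358 mg/L.
Travel time t = 4100 m / 0.69 m/s = 5942 s = 0.06877 d.
C = 1.358·exp(−0.48·0.06877) = 1.358·0.9675 = 1.314 mg/L.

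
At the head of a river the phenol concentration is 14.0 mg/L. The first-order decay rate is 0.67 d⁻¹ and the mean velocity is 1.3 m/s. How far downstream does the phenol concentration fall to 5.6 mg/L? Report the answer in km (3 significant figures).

154 km

From C = C₀·e^(−kt), t = ln(C₀/C)/k = ln(14.0/5.6)/0.67 = 0.9163/0.67 = 1.368 d.
Distance = v·t = 1.3 m/s × 1.182e+05 s = 1.536e+05 m = 153.6 km.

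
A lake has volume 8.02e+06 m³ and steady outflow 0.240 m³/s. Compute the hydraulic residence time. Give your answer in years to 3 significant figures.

Q = 0.240 m³/s × 3.156e+07 s/yr = 7.574e+06 m³/yr.
Hydraulic residence time τ = V/Q = 8.02e+06/7.574e+06 = 1.059 yr.

1.06 yr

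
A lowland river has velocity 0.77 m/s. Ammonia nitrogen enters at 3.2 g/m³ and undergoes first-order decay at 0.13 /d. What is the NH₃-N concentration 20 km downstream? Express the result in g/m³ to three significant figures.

Travel time t = 20 km / 0.77 m/s = 2e+04/0.77 = 2.597e+04 s = 0.3006 d.
First-order decay: C = 3.2·exp(−0.13·0.3006) = 3.2·0.9617 = 3.077 g/m³.

3.08 g/m³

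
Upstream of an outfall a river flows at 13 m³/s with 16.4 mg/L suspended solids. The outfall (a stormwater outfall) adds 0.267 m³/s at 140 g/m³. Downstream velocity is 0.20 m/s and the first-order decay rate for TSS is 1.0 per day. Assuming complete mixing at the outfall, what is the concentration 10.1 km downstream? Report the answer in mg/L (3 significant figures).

After complete mixing, C₀ = (0.267·140 + 13·16.4) / 13.27 = 18.89 mg/L.
Travel time t = 1.01e+04 m / 0.20 m/s = 5.05e+04 s = 0.5845 d.
C = 18.89·exp(−1.0·0.5845) = 18.89·0.5574 = 10.53 mg/L.

10.5 mg/L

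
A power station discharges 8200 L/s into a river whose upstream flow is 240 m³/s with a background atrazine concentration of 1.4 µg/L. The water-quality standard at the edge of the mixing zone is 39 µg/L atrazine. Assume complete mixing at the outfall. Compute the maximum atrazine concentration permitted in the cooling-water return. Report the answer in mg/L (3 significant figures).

1.14 mg/L

8200 L/s = 8.2 m³/s.
1.4 µg/L = 0.0014 mg/L.
39 µg/L = 0.039 mg/L.
Mass balance: 0.039·248.2 = 8.2·Cₑ + 240·0.0014.
Cₑ = (9.68 − 0.336) / 8.2 = 1.139 mg/L.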